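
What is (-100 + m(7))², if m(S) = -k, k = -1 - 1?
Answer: 9604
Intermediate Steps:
k = -2
m(S) = 2 (m(S) = -1*(-2) = 2)
(-100 + m(7))² = (-100 + 2)² = (-98)² = 9604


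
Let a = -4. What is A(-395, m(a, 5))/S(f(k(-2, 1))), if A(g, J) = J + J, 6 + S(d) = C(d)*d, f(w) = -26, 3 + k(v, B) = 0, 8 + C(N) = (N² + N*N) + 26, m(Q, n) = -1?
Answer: 1/17813 ≈ 5.6139e-5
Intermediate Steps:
C(N) = 18 + 2*N² (C(N) = -8 + ((N² + N*N) + 26) = -8 + ((N² + N²) + 26) = -8 + (2*N² + 26) = -8 + (26 + 2*N²) = 18 + 2*N²)
k(v, B) = -3 (k(v, B) = -3 + 0 = -3)
S(d) = -6 + d*(18 + 2*d²) (S(d) = -6 + (18 + 2*d²)*d = -6 + d*(18 + 2*d²))
A(g, J) = 2*J
A(-395, m(a, 5))/S(f(k(-2, 1))) = (2*(-1))/(-6 + 2*(-26)*(9 + (-26)²)) = -2/(-6 + 2*(-26)*(9 + 676)) = -2/(-6 + 2*(-26)*685) = -2/(-6 - 35620) = -2/(-35626) = -2*(-1/35626) = 1/17813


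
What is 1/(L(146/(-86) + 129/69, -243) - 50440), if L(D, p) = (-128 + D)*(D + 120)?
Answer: -978121/64361677940 ≈ -1.5197e-5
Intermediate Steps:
L(D, p) = (-128 + D)*(120 + D)
1/(L(146/(-86) + 129/69, -243) - 50440) = 1/((-15360 + (146/(-86) + 129/69)² - 8*(146/(-86) + 129/69)) - 50440) = 1/((-15360 + (146*(-1/86) + 129*(1/69))² - 8*(146*(-1/86) + 129*(1/69))) - 50440) = 1/((-15360 + (-73/43 + 43/23)² - 8*(-73/43 + 43/23)) - 50440) = 1/((-15360 + (170/989)² - 8*170/989) - 50440) = 1/((-15360 + 28900/978121 - 1360/989) - 50440) = 1/(-15025254700/978121 - 50440) = 1/(-64361677940/978121) = -978121/64361677940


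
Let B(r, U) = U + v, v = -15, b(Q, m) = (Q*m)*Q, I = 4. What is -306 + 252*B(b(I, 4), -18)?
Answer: -8622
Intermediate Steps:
b(Q, m) = m*Q**2
B(r, U) = -15 + U (B(r, U) = U - 15 = -15 + U)
-306 + 252*B(b(I, 4), -18) = -306 + 252*(-15 - 18) = -306 + 252*(-33) = -306 - 8316 = -8622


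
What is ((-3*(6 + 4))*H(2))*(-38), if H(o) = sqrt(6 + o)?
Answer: 2280*sqrt(2) ≈ 3224.4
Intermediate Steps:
((-3*(6 + 4))*H(2))*(-38) = ((-3*(6 + 4))*sqrt(6 + 2))*(-38) = ((-3*10)*sqrt(8))*(-38) = -60*sqrt(2)*(-38) = 2280*sqrt(2)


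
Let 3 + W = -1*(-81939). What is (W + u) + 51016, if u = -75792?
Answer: 57160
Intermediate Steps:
W = 81936 (W = -3 - 1*(-81939) = -3 + 81939 = 81936)
(W + u) + 51016 = (81936 - 75792) + 51016 = 6144 + 51016 = 57160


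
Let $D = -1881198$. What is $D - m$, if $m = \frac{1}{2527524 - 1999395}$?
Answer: $- \frac{993515218543}{528129} \approx -1.8812 \cdot 10^{6}$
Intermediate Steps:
$m = \frac{1}{528129}$ ($m = \frac{1}{2527524 - 1999395} = \frac{1}{528129} \approx 1.8935 \cdot 10^{-6}$)
$D - m = -1881198 - \frac{1}{528129} = - \frac{993515218543}{528129}$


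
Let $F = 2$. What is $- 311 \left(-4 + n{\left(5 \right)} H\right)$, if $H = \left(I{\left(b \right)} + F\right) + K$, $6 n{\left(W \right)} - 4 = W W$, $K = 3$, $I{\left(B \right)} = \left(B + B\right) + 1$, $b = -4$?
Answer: $\frac{12751}{3} \approx 4250.3$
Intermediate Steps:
$I{\left(B \right)} = 1 + 2 B$ ($I{\left(B \right)} = 2 B + 1 = 1 + 2 B$)
$n{\left(W \right)} = \frac{2}{3} + \frac{W^{2}}{6}$ ($n{\left(W \right)} = \frac{2}{3} + \frac{W W}{6} = \frac{2}{3} + \frac{W^{2}}{6}$)
$H = -2$ ($H = \left(\left(1 + 2 \left(-4\right)\right) + 2\right) + 3 = \left(\left(1 - 8\right) + 2\right) + 3 = \left(-7 + 2\right) + 3 = -5 + 3 = -2$)
$- 311 \left(-4 + n{\left(5 \right)} H\right) = - 311 \left(-4 + \left(\frac{2}{3} + \frac{5^{2}}{6}\right) \left(-2\right)\right) = - 311 \left(-4 + \left(\frac{2}{3} + \frac{1}{6} \cdot 25\right) \left(-2\right)\right) = - 311 \left(-4 + \left(\frac{2}{3} + \frac{25}{6}\right) \left(-2\right)\right) = - 311 \left(-4 + \frac{29}{6} \left(-2\right)\right) = - 311 \left(-4 - \frac{29}{3}\right) = \left(-311\right) \left(- \frac{41}{3}\right) = \frac{12751}{3}$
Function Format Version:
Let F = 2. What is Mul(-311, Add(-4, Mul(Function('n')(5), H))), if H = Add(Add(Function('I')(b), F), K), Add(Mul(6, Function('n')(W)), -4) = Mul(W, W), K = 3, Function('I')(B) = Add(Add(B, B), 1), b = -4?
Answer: Rational(12751, 3) ≈ 4250.3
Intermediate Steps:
Function('I')(B) = Add(1, Mul(2, B)) (Function('I')(B) = Add(Mul(2, B), 1) = Add(1, Mul(2, B)))
Function('n')(W) = Add(Rational(2, 3), Mul(Rational(1, 6), Pow(W, 2))) (Function('n')(W) = Add(Rational(2, 3), Mul(Rational(1, 6), Mul(W, W))) = Add(Rational(2, 3), Mul(Rational(1, 6), Pow(W, 2))))
H = -2 (H = Add(Add(Add(1, Mul(2, -4)), 2), 3) = Add(Add(Add(1, -8), 2), 3) = Add(Add(-7, 2), 3) = Add(-5, 3) = -2)
Mul(-311, Add(-4, Mul(Function('n')(5), H))) = Mul(-311, Add(-4, Mul(Add(Rational(2, 3), Mul(Rational(1, 6), Pow(5, 2))), -2))) = Mul(-311, Add(-4, Mul(Add(Rational(2, 3), Mul(Rational(1, 6), 25)), -2))) = Mul(-311, Add(-4, Mul(Add(Rational(2, 3), Rational(25, 6)), -2))) = Mul(-311, Add(-4, Mul(Rational(29, 6), -2))) = Mul(-311, Add(-4, Rational(-29, 3))) = Mul(-311, Rational(-41, 3)) = Rational(12751, 3)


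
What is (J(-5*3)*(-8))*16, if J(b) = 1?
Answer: -128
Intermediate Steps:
(J(-5*3)*(-8))*16 = (1*(-8))*16 = -8*16 = -128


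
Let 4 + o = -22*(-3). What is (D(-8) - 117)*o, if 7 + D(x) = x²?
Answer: -3720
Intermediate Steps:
D(x) = -7 + x²
o = 62 (o = -4 - 22*(-3) = -4 + 66 = 62)
(D(-8) - 117)*o = ((-7 + (-8)²) - 117)*62 = ((-7 + 64) - 117)*62 = (57 - 117)*62 = -60*62 = -3720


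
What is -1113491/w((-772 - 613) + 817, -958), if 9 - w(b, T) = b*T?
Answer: 1113491/544135 ≈ 2.0463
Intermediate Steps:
w(b, T) = 9 - T*b (w(b, T) = 9 - b*T = 9 - T*b)
-1113491/w((-772 - 613) + 817, -958) = -1113491/(9 - 1*(-958)*((-772 - 613) + 817)) = -1113491/(9 - 1*(-958)*(-1385 + 817)) = -1113491/(9 - 1*(-958)*(-568)) = -1113491/(9 - 544144) = -1113491/(-544135) = -1113491*(-1/544135) = 1113491/544135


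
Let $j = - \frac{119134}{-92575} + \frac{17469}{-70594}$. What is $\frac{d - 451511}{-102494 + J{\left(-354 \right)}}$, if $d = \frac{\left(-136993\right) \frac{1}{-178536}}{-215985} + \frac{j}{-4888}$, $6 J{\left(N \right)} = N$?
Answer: $\frac{1986334583068798091847320437}{451161921636265667736308400} \approx 4.4027$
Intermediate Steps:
$J{\left(N \right)} = \frac{N}{6}$
$j = \frac{6792952921}{6535239550}$ ($j = \left(-119134\right) \left(- \frac{1}{92575}\right) + 17469 \left(- \frac{1}{70594}\right) = \frac{119134}{92575} - \frac{17469}{70594} = \frac{6792952921}{6535239550} \approx 1.0394$)
$d = - \frac{951142363538169637}{4399304960715587722800}$ ($d = \frac{\left(-136993\right) \frac{1}{-178536}}{-215985} + \frac{6792952921}{6535239550 \left(-4888\right)} = \left(-136993\right) \left(- \frac{1}{178536}\right) \left(- \frac{1}{215985}\right) + \frac{6792952921}{6535239550} \left(- \frac{1}{4888}\right) = \frac{136993}{178536} \left(- \frac{1}{215985}\right) - \frac{6792952921}{31944250920400} = - \frac{136993}{38561097960} - \frac{6792952921}{31944250920400} = - \frac{951142363538169637}{4399304960715587722800} \approx -0.0002162$)
$\frac{d - 451511}{-102494 + J{\left(-354 \right)}} = \frac{- \frac{951142363538169637}{4399304960715587722800} - 451511}{-102494 + \frac{1}{6} \left(-354\right)} = - \frac{1986334583068798091847320437}{4399304960715587722800 \left(-102494 - 59\right)} = - \frac{1986334583068798091847320437}{4399304960715587722800 \left(-102553\right)} = \left(- \frac{1986334583068798091847320437}{4399304960715587722800}\right) \left(- \frac{1}{102553}\right) = \frac{1986334583068798091847320437}{451161921636265667736308400}$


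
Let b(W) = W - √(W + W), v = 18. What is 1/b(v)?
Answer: 1/12 ≈ 0.083333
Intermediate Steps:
b(W) = W - √2*√W (b(W) = W - √(2*W) = W - √2*√W)
1/b(v) = 1/(18 - √2*√18) = 1/(18 - √2*3*√2) = 1/(18 - 6) = 1/12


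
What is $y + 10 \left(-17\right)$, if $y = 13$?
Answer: $-157$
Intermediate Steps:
$y + 10 \left(-17\right) = 13 + 10 \left(-17\right) = 13 - 170 = -157$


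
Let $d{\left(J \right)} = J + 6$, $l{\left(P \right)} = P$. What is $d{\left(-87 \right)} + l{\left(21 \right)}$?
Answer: $-60$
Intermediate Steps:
$d{\left(J \right)} = 6 + J$
$d{\left(-87 \right)} + l{\left(21 \right)} = \left(6 - 87\right) + 21 = -81 + 21 = -60$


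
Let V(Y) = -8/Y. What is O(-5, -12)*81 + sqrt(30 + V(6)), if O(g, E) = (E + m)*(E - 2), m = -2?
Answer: 15876 + sqrt(258)/3 ≈ 15881.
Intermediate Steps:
O(g, E) = (-2 + E)**2 (O(g, E) = (E - 2)*(E - 2) = (-2 + E)*(-2 + E) = (-2 + E)**2)
O(-5, -12)*81 + sqrt(30 + V(6)) = (4 + (-12)**2 - 4*(-12))*81 + sqrt(30 - 8/6) = (4 + 144 + 48)*81 + sqrt(30 - 8*1/6) = 196*81 + sqrt(30 - 4/3) = 15876 + sqrt(86/3) = 15876 + sqrt(258)/3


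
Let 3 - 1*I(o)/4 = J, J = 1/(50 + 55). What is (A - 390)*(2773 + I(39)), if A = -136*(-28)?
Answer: 999494978/105 ≈ 9.5190e+6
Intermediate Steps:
J = 1/105 ≈ 0.0095238
I(o) = 1256/105 (I(o) = 12 - 4*1/105 = 12 - 4/105 = 1256/105)
A = 3808
(A - 390)*(2773 + I(39)) = (3808 - 390)*(2773 + 1256/105) = 3418*(292421/105) = 999494978/105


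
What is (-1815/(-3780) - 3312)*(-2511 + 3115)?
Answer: -126009953/63 ≈ -2.0002e+6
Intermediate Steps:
(-1815/(-3780) - 3312)*(-2511 + 3115) = (-1815*(-1/3780) - 3312)*604 = (121/252 - 3312)*604 = -834503/252*604 = -126009953/63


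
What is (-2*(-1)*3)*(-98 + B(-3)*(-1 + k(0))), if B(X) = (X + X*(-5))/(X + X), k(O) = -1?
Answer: -564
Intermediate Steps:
B(X) = -2 (B(X) = (X - 5*X)/((2*X)) = (-4*X)*(1/(2*X)) = -2)
(-2*(-1)*3)*(-98 + B(-3)*(-1 + k(0))) = (-2*(-1)*3)*(-98 - 2*(-1 - 1)) = (2*3)*(-98 - 2*(-2)) = 6*(-98 + 4) = 6*(-94) = -564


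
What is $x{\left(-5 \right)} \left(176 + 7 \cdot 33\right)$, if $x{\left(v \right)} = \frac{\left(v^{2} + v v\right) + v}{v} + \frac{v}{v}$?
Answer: $-3256$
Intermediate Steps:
$x{\left(v \right)} = 1 + \frac{v + 2 v^{2}}{v}$ ($x{\left(v \right)} = \frac{\left(v^{2} + v^{2}\right) + v}{v} + 1 = \frac{2 v^{2} + v}{v} + 1 = \frac{v + 2 v^{2}}{v} + 1 = 1 + \frac{v + 2 v^{2}}{v}$)
$x{\left(-5 \right)} \left(176 + 7 \cdot 33\right) = \left(2 + 2 \left(-5\right)\right) \left(176 + 7 \cdot 33\right) = \left(2 - 10\right) \left(176 + 231\right) = \left(-8\right) 407 = -3256$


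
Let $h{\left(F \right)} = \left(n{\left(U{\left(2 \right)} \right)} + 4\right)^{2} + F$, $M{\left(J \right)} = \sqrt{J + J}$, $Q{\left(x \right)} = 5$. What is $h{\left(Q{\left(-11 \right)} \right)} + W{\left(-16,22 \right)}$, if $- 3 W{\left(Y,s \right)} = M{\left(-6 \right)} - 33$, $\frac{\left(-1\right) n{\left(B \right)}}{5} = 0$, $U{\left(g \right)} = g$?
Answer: $32 - \frac{2 i \sqrt{3}}{3} \approx 32.0 - 1.1547 i$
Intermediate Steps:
$M{\left(J \right)} = \sqrt{2} \sqrt{J}$ ($M{\left(J \right)} = \sqrt{2 J} = \sqrt{2} \sqrt{J}$)
$n{\left(B \right)} = 0$ ($n{\left(B \right)} = \left(-5\right) 0 = 0$)
$W{\left(Y,s \right)} = 11 - \frac{2 i \sqrt{3}}{3}$ ($W{\left(Y,s \right)} = - \frac{\sqrt{2} \sqrt{-6} - 33}{3} = - \frac{\sqrt{2} i \sqrt{6} - 33}{3} = - \frac{2 i \sqrt{3} - 33}{3} = - \frac{-33 + 2 i \sqrt{3}}{3} = 11 - \frac{2 i \sqrt{3}}{3}$)
$h{\left(F \right)} = 16 + F$ ($h{\left(F \right)} = \left(0 + 4\right)^{2} + F = 4^{2} + F = 16 + F$)
$h{\left(Q{\left(-11 \right)} \right)} + W{\left(-16,22 \right)} = \left(16 + 5\right) + \left(11 - \frac{2 i \sqrt{3}}{3}\right) = 21 + \left(11 - \frac{2 i \sqrt{3}}{3}\right) = 32 - \frac{2 i \sqrt{3}}{3}$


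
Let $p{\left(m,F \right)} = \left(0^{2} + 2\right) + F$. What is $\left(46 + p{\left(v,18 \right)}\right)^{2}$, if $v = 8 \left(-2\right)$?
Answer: $4356$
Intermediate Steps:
$v = -16$
$p{\left(m,F \right)} = 2 + F$ ($p{\left(m,F \right)} = \left(0 + 2\right) + F = 2 + F$)
$\left(46 + p{\left(v,18 \right)}\right)^{2} = \left(46 + \left(2 + 18\right)\right)^{2} = \left(46 + 20\right)^{2} = 66^{2} = 4356$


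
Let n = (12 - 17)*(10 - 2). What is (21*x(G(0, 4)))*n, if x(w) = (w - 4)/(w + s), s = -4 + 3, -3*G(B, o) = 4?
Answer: -1920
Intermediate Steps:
G(B, o) = -4/3 (G(B, o) = -⅓*4 = -4/3)
s = -1
x(w) = (-4 + w)/(-1 + w) (x(w) = (w - 4)/(w - 1) = (-4 + w)/(-1 + w))
n = -40 (n = -5*8 = -40)
(21*x(G(0, 4)))*n = (21*((-4 - 4/3)/(-1 - 4/3)))*(-40) = (21*(-16/3/(-7/3)))*(-40) = (21*(-3/7*(-16/3)))*(-40) = (21*(16/7))*(-40) = 48*(-40) = -1920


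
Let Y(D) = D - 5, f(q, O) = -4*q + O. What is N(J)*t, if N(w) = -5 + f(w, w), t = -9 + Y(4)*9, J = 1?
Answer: 144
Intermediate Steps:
f(q, O) = O - 4*q
Y(D) = -5 + D
t = -18 (t = -9 + (-5 + 4)*9 = -9 - 1*9 = -9 - 9 = -18)
N(w) = -5 - 3*w (N(w) = -5 + (w - 4*w) = -5 - 3*w)
N(J)*t = (-5 - 3*1)*(-18) = (-5 - 3)*(-18) = -8*(-18) = 144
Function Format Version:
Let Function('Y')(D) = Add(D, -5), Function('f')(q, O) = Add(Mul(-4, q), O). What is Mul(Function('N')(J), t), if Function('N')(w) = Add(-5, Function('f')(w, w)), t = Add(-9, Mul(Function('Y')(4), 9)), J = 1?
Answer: 144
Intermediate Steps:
Function('f')(q, O) = Add(O, Mul(-4, q))
Function('Y')(D) = Add(-5, D)
t = -18 (t = Add(-9, Mul(Add(-5, 4), 9)) = Add(-9, Mul(-1, 9)) = Add(-9, -9) = -18)
Function('N')(w) = Add(-5, Mul(-3, w)) (Function('N')(w) = Add(-5, Add(w, Mul(-4, w))) = Add(-5, Mul(-3, w)))
Mul(Function('N')(J), t) = Mul(Add(-5, Mul(-3, 1)), -18) = Mul(Add(-5, -3), -18) = Mul(-8, -18) = 144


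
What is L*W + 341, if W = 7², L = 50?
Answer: 2791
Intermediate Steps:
W = 49
L*W + 341 = 50*49 + 341 = 2450 + 341 = 2791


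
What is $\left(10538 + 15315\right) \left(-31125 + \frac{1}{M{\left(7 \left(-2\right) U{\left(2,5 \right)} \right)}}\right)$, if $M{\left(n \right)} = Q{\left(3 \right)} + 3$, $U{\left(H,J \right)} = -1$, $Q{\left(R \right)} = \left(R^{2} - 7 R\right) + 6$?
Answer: $- \frac{2414049728}{3} \approx -8.0468 \cdot 10^{8}$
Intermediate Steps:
$Q{\left(R \right)} = 6 + R^{2} - 7 R$
$M{\left(n \right)} = -3$ ($M{\left(n \right)} = \left(6 + 3^{2} - 21\right) + 3 = \left(6 + 9 - 21\right) + 3 = -6 + 3 = -3$)
$\left(10538 + 15315\right) \left(-31125 + \frac{1}{M{\left(7 \left(-2\right) U{\left(2,5 \right)} \right)}}\right) = \left(10538 + 15315\right) \left(-31125 + \frac{1}{-3}\right) = 25853 \left(-31125 - \frac{1}{3}\right) = 25853 \left(- \frac{93376}{3}\right) = - \frac{2414049728}{3}$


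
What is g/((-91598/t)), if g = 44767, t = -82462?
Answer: 1845788177/45799 ≈ 40302.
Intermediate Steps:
g/((-91598/t)) = 44767/((-91598/(-82462))) = 44767/((-91598*(-1/82462))) = 44767/(45799/41231) = 44767*(41231/45799) = 1845788177/45799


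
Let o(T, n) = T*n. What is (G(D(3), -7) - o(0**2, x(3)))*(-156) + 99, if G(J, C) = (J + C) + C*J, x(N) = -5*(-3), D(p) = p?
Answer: 3999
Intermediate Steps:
x(N) = 15
G(J, C) = C + J + C*J (G(J, C) = (C + J) + C*J = C + J + C*J)
(G(D(3), -7) - o(0**2, x(3)))*(-156) + 99 = ((-7 + 3 - 7*3) - 0**2*15)*(-156) + 99 = ((-7 + 3 - 21) - 0*15)*(-156) + 99 = (-25 - 1*0)*(-156) + 99 = (-25 + 0)*(-156) + 99 = -25*(-156) + 99 = 3900 + 99 = 3999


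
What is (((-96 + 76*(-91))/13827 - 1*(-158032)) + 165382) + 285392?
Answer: 8417953550/13827 ≈ 6.0881e+5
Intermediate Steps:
(((-96 + 76*(-91))/13827 - 1*(-158032)) + 165382) + 285392 = (((-96 - 6916)*(1/13827) + 158032) + 165382) + 285392 = ((-7012*1/13827 + 158032) + 165382) + 285392 = ((-7012/13827 + 158032) + 165382) + 285392 = (2185101452/13827 + 165382) + 285392 = 4471838366/13827 + 285392 = 8417953550/13827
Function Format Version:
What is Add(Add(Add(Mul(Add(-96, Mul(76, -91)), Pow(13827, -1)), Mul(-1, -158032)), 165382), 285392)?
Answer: Rational(8417953550, 13827) ≈ 6.0881e+5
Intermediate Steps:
Add(Add(Add(Mul(Add(-96, Mul(76, -91)), Pow(13827, -1)), Mul(-1, -158032)), 165382), 285392) = Add(Add(Add(Mul(Add(-96, -6916), Rational(1, 13827)), 158032), 165382), 285392) = Add(Add(Add(Mul(-7012, Rational(1, 13827)), 158032), 165382), 285392) = Add(Add(Add(Rational(-7012, 13827), 158032), 165382), 285392) = Add(Add(Rational(2185101452, 13827), 165382), 285392) = Add(Rational(4471838366, 13827), 285392) = Rational(8417953550, 13827)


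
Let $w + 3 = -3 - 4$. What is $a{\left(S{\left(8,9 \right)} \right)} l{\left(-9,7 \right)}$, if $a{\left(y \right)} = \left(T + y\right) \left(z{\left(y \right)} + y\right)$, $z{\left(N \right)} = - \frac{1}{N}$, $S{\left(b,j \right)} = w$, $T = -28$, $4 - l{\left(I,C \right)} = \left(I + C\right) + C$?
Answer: $- \frac{1881}{5} \approx -376.2$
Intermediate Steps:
$l{\left(I,C \right)} = 4 - I - 2 C$ ($l{\left(I,C \right)} = 4 - \left(\left(I + C\right) + C\right) = 4 - \left(\left(C + I\right) + C\right) = 4 - \left(I + 2 C\right) = 4 - I - 2 C$)
$w = -10$ ($w = -3 - 7 = -10$)
$S{\left(b,j \right)} = -10$
$a{\left(y \right)} = \left(-28 + y\right) \left(y - \frac{1}{y}\right)$ ($a{\left(y \right)} = \left(-28 + y\right) \left(- \frac{1}{y} + y\right) = \left(-28 + y\right) \left(y - \frac{1}{y}\right)$)
$a{\left(S{\left(8,9 \right)} \right)} l{\left(-9,7 \right)} = \left(-1 + \left(-10\right)^{2} - -280 + \frac{28}{-10}\right) \left(4 - -9 - 14\right) = \left(-1 + 100 + 280 + 28 \left(- \frac{1}{10}\right)\right) \left(4 + 9 - 14\right) = \left(-1 + 100 + 280 - \frac{14}{5}\right) \left(-1\right) = \frac{1881}{5} \left(-1\right) = - \frac{1881}{5}$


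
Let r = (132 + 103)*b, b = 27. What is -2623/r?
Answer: -2623/6345 ≈ -0.41340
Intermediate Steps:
r = 6345 (r = (132 + 103)*27 = 235*27 = 6345)
-2623/r = -2623/6345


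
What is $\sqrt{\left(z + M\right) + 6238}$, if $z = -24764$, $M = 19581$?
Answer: $\sqrt{1055} \approx 32.481$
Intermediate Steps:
$\sqrt{\left(z + M\right) + 6238} = \sqrt{\left(-24764 + 19581\right) + 6238} = \sqrt{-5183 + 6238} = \sqrt{1055}$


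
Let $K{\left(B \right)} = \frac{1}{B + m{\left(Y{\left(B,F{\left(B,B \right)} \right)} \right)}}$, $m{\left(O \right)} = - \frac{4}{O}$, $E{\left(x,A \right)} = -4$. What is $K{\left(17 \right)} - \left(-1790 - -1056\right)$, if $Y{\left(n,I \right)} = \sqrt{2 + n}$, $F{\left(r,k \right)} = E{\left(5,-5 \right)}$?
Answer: $\frac{4018973}{5475} + \frac{4 \sqrt{19}}{5475} \approx 734.06$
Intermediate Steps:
$F{\left(r,k \right)} = -4$
$K{\left(B \right)} = \frac{1}{B - \frac{4}{\sqrt{2 + B}}}$
$K{\left(17 \right)} - \left(-1790 - -1056\right) = \frac{\sqrt{2 + 17}}{-4 + 17 \sqrt{2 + 17}} - \left(-1790 - -1056\right) = \frac{\sqrt{19}}{-4 + 17 \sqrt{19}} - \left(-1790 + 1056\right) = \frac{\sqrt{19}}{-4 + 17 \sqrt{19}} - -734 = \frac{\sqrt{19}}{-4 + 17 \sqrt{19}} + 734 = 734 + \frac{\sqrt{19}}{-4 + 17 \sqrt{19}}$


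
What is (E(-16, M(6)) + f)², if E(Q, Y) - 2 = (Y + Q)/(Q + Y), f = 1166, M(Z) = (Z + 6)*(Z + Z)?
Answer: 1366561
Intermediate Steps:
M(Z) = 2*Z*(6 + Z) (M(Z) = (6 + Z)*(2*Z) = 2*Z*(6 + Z))
E(Q, Y) = 3 (E(Q, Y) = 2 + (Y + Q)/(Q + Y) = 2 + (Q + Y)/(Q + Y) = 2 + 1 = 3)
(E(-16, M(6)) + f)² = (3 + 1166)² = 1169² = 1366561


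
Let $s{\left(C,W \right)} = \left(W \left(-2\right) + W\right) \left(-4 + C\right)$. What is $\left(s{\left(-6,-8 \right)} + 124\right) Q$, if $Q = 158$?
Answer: $6952$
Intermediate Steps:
$s{\left(C,W \right)} = - W \left(-4 + C\right)$ ($s{\left(C,W \right)} = \left(- 2 W + W\right) \left(-4 + C\right) = - W \left(-4 + C\right)$)
$\left(s{\left(-6,-8 \right)} + 124\right) Q = \left(- 8 \left(4 - -6\right) + 124\right) 158 = \left(- 8 \left(4 + 6\right) + 124\right) 158 = \left(\left(-8\right) 10 + 124\right) 158 = \left(-80 + 124\right) 158 = 44 \cdot 158 = 6952$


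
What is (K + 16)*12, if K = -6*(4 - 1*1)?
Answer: -24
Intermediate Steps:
K = -18 (K = -6*(4 - 1) = -6*3 = -18)
(K + 16)*12 = (-18 + 16)*12 = -2*12 = -24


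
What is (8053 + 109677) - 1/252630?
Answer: 29742129899/252630 ≈ 1.1773e+5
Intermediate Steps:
(8053 + 109677) - 1/252630 = 117730 - 1*1/252630 = 117730 - 1/252630 = 29742129899/252630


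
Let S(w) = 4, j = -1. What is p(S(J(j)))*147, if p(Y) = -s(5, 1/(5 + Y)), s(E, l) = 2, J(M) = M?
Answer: -294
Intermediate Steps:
p(Y) = -2 (p(Y) = -1*2 = -2)
p(S(J(j)))*147 = -2*147 = -294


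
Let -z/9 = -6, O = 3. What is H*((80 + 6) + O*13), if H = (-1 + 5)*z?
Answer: 27000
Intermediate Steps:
z = 54 (z = -9*(-6) = 54)
H = 216 (H = (-1 + 5)*54 = 4*54 = 216)
H*((80 + 6) + O*13) = 216*((80 + 6) + 3*13) = 216*(86 + 39) = 216*125 = 27000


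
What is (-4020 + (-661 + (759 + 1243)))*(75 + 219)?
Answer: -787626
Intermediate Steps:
(-4020 + (-661 + (759 + 1243)))*(75 + 219) = (-4020 + (-661 + 2002))*294 = (-4020 + 1341)*294 = -2679*294 = -787626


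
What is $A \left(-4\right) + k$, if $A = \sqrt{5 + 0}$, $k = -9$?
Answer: $-9 - 4 \sqrt{5} \approx -17.944$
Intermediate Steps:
$A = \sqrt{5} \approx 2.2361$
$A \left(-4\right) + k = \sqrt{5} \left(-4\right) - 9 = - 4 \sqrt{5} - 9 = -9 - 4 \sqrt{5}$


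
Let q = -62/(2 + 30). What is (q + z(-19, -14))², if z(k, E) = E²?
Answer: 9641025/256 ≈ 37660.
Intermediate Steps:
q = -31/16 (q = -62/32 = -62*1/32 = -31/16 ≈ -1.9375)
(q + z(-19, -14))² = (-31/16 + (-14)²)² = (-31/16 + 196)² = (3105/16)² = 9641025/256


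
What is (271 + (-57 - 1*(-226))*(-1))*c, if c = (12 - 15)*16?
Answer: -4896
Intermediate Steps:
c = -48 (c = -3*16 = -48)
(271 + (-57 - 1*(-226))*(-1))*c = (271 + (-57 - 1*(-226))*(-1))*(-48) = (271 + (-57 + 226)*(-1))*(-48) = (271 + 169*(-1))*(-48) = (271 - 169)*(-48) = 102*(-48) = -4896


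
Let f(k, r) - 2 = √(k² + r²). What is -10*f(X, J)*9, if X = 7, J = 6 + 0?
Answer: -180 - 90*√85 ≈ -1009.8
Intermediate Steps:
J = 6
f(k, r) = 2 + √(k² + r²)
-10*f(X, J)*9 = -10*(2 + √(7² + 6²))*9 = -10*(2 + √(49 + 36))*9 = -10*(2 + √85)*9 = (-20 - 10*√85)*9 = -180 - 90*√85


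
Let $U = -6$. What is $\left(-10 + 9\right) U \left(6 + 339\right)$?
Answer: $2070$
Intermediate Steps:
$\left(-10 + 9\right) U \left(6 + 339\right) = \left(-10 + 9\right) \left(-6\right) \left(6 + 339\right) = \left(-1\right) \left(-6\right) 345 = 6 \cdot 345 = 2070$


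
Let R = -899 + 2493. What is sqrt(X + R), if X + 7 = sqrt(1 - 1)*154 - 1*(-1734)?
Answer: 9*sqrt(41) ≈ 57.628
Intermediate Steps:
R = 1594
X = 1727 (X = -7 + (sqrt(1 - 1)*154 - 1*(-1734)) = -7 + (sqrt(0)*154 + 1734) = -7 + (0*154 + 1734) = -7 + (0 + 1734) = -7 + 1734 = 1727)
sqrt(X + R) = sqrt(1727 + 1594) = sqrt(3321) = 9*sqrt(41)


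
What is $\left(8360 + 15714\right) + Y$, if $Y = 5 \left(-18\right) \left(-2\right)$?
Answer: $24254$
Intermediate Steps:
$Y = 180$ ($Y = \left(-90\right) \left(-2\right) = 180$)
$\left(8360 + 15714\right) + Y = \left(8360 + 15714\right) + 180 = 24074 + 180 = 24254$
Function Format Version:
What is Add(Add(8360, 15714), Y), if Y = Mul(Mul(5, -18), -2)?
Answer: 24254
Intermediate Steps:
Y = 180 (Y = Mul(-90, -2) = 180)
Add(Add(8360, 15714), Y) = Add(Add(8360, 15714), 180) = Add(24074, 180) = 24254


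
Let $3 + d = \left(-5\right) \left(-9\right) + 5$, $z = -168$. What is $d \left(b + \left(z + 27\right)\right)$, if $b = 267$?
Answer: $5922$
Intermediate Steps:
$d = 47$ ($d = -3 + \left(\left(-5\right) \left(-9\right) + 5\right) = -3 + \left(45 + 5\right) = -3 + 50 = 47$)
$d \left(b + \left(z + 27\right)\right) = 47 \left(267 + \left(-168 + 27\right)\right) = 47 \left(267 - 141\right) = 47 \cdot 126 = 5922$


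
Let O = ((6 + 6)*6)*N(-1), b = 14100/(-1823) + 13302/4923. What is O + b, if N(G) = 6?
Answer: 425763886/997181 ≈ 426.97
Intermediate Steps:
b = -5018306/997181 (b = 14100*(-1/1823) + 13302*(1/4923) = -14100/1823 + 1478/547 = -5018306/997181 ≈ -5.0325)
O = 432 (O = ((6 + 6)*6)*6 = (12*6)*6 = 72*6 = 432)
O + b = 432 - 5018306/997181 = 425763886/997181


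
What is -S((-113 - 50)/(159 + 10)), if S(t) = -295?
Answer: 295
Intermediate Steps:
-S((-113 - 50)/(159 + 10)) = -1*(-295) = 295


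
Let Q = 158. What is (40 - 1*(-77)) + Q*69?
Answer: 11019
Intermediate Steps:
(40 - 1*(-77)) + Q*69 = (40 - 1*(-77)) + 158*69 = (40 + 77) + 10902 = 117 + 10902 = 11019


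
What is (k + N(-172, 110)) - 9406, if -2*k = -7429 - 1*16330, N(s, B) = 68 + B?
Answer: 5303/2 ≈ 2651.5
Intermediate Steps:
k = 23759/2 (k = -(-7429 - 1*16330)/2 = -(-7429 - 16330)/2 = -½*(-23759) = 23759/2 ≈ 11880.)
(k + N(-172, 110)) - 9406 = (23759/2 + (68 + 110)) - 9406 = (23759/2 + 178) - 9406 = 24115/2 - 9406 = 5303/2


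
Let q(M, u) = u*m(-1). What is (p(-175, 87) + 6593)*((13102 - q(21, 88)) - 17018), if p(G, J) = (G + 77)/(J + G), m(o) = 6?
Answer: -29304241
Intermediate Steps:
p(G, J) = (77 + G)/(G + J)
q(M, u) = 6*u (q(M, u) = u*6 = 6*u)
(p(-175, 87) + 6593)*((13102 - q(21, 88)) - 17018) = ((77 - 175)/(-175 + 87) + 6593)*((13102 - 6*88) - 17018) = (-98/(-88) + 6593)*((13102 - 1*528) - 17018) = (-1/88*(-98) + 6593)*((13102 - 528) - 17018) = (49/44 + 6593)*(12574 - 17018) = (290141/44)*(-4444) = -29304241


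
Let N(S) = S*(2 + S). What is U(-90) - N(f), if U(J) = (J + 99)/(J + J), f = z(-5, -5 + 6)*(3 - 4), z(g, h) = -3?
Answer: -301/20 ≈ -15.050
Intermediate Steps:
f = 3 (f = -3*(3 - 4) = -3*(-1) = 3)
U(J) = (99 + J)/(2*J) (U(J) = (99 + J)/((2*J)) = (99 + J)*(1/(2*J)) = (99 + J)/(2*J))
U(-90) - N(f) = (1/2)*(99 - 90)/(-90) - 3*(2 + 3) = (1/2)*(-1/90)*9 - 3*5 = -1/20 - 1*15 = -1/20 - 15 = -301/20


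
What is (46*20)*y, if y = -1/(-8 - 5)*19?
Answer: 17480/13 ≈ 1344.6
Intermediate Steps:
y = 19/13 (y = -1/(-13)*19 = -1*(-1/13)*19 = (1/13)*19 = 19/13 ≈ 1.4615)
(46*20)*y = (46*20)*(19/13) = 920*(19/13) = 17480/13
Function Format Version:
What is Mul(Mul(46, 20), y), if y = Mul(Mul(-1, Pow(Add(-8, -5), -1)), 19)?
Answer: Rational(17480, 13) ≈ 1344.6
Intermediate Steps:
y = Rational(19, 13) (y = Mul(Mul(-1, Pow(-13, -1)), 19) = Mul(Mul(-1, Rational(-1, 13)), 19) = Mul(Rational(1, 13), 19) = Rational(19, 13) ≈ 1.4615)
Mul(Mul(46, 20), y) = Mul(Mul(46, 20), Rational(19, 13)) = Mul(920, Rational(19, 13)) = Rational(17480, 13)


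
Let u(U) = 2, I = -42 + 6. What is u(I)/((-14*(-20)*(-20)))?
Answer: -1/2800 ≈ -0.00035714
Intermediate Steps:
I = -36
u(I)/((-14*(-20)*(-20))) = 2/((-14*(-20)*(-20))) = 2/((280*(-20))) = 2/(-5600) = 2*(-1/5600) = -1/2800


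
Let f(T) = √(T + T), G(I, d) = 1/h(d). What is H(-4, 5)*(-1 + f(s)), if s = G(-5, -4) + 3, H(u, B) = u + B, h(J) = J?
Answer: -1 + √22/2 ≈ 1.3452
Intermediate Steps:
H(u, B) = B + u
G(I, d) = 1/d
s = 11/4 (s = 1/(-4) + 3 = -¼ + 3 = 11/4 ≈ 2.7500)
f(T) = √2*√T (f(T) = √(2*T) = √2*√T)
H(-4, 5)*(-1 + f(s)) = (5 - 4)*(-1 + √2*√(11/4)) = 1*(-1 + √2*(√11/2)) = 1*(-1 + √22/2) = -1 + √22/2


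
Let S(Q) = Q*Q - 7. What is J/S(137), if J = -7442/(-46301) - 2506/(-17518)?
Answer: 123199631/7608937711758 ≈ 1.6191e-5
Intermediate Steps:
S(Q) = -7 + Q² (S(Q) = Q² - 7 = -7 + Q²)
J = 123199631/405550459 (J = -7442*(-1/46301) - 2506*(-1/17518) = 7442/46301 + 1253/8759 = 123199631/405550459 ≈ 0.30378)
J/S(137) = 123199631/(405550459*(-7 + 137²)) = 123199631/(405550459*(-7 + 18769)) = (123199631/405550459)/18762 = (123199631/405550459)*(1/18762) = 123199631/7608937711758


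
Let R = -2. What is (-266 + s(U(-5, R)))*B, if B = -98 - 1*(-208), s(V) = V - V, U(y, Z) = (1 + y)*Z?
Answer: -29260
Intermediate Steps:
U(y, Z) = Z*(1 + y)
s(V) = 0
B = 110 (B = -98 + 208 = 110)
(-266 + s(U(-5, R)))*B = (-266 + 0)*110 = -266*110 = -29260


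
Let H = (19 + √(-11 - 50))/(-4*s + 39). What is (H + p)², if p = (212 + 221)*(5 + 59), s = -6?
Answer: (1745875 + I*√61)²/3969 ≈ 7.6797e+8 + 6871.1*I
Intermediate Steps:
p = 27712 (p = 433*64 = 27712)
H = 19/63 + I*√61/63 (H = (19 + √(-11 - 50))/(-4*(-6) + 39) = (19 + √(-61))/(24 + 39) = (19 + I*√61)/63 = (19 + I*√61)*(1/63) = 19/63 + I*√61/63 ≈ 0.30159 + 0.12397*I)
(H + p)² = ((19/63 + I*√61/63) + 27712)² = (1745875/63 + I*√61/63)²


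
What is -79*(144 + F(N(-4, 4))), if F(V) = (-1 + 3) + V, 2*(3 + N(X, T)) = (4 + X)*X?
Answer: -11297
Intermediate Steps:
N(X, T) = -3 + X*(4 + X)/2 (N(X, T) = -3 + ((4 + X)*X)/2 = -3 + (X*(4 + X))/2 = -3 + X*(4 + X)/2)
F(V) = 2 + V
-79*(144 + F(N(-4, 4))) = -79*(144 + (2 + (-3 + (½)*(-4)² + 2*(-4)))) = -79*(144 + (2 + (-3 + (½)*16 - 8))) = -79*(144 + (2 + (-3 + 8 - 8))) = -79*(144 + (2 - 3)) = -79*(144 - 1) = -79*143 = -11297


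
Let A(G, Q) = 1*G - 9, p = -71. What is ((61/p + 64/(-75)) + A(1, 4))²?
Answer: 2674854961/28355625 ≈ 94.332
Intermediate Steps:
A(G, Q) = -9 + G (A(G, Q) = G - 9 = -9 + G)
((61/p + 64/(-75)) + A(1, 4))² = ((61/(-71) + 64/(-75)) + (-9 + 1))² = ((61*(-1/71) + 64*(-1/75)) - 8)² = ((-61/71 - 64/75) - 8)² = (-9119/5325 - 8)² = (-51719/5325)² = 2674854961/28355625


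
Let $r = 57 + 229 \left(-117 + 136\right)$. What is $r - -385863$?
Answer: $390271$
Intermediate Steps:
$r = 4408$ ($r = 57 + 229 \cdot 19 = 57 + 4351 = 4408$)
$r - -385863 = 4408 - -385863 = 4408 + 385863 = 390271$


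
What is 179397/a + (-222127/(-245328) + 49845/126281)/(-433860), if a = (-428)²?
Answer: 150705328238146492357/153887129236432307520 ≈ 0.97932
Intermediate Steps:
a = 183184
179397/a + (-222127/(-245328) + 49845/126281)/(-433860) = 179397/183184 + (-222127/(-245328) + 49845/126281)/(-433860) = 179397*(1/183184) + (-222127*(-1/245328) + 49845*(1/126281))*(-1/433860) = 179397/183184 + (222127/245328 + 49845/126281)*(-1/433860) = 179397/183184 + (40278793847/30980265168)*(-1/433860) = 179397/183184 - 40278793847/13441097845788480 = 150705328238146492357/153887129236432307520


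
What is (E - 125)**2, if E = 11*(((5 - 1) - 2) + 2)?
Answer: 6561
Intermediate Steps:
E = 44 (E = 11*((4 - 2) + 2) = 11*(2 + 2) = 11*4 = 44)
(E - 125)**2 = (44 - 125)**2 = (-81)**2 = 6561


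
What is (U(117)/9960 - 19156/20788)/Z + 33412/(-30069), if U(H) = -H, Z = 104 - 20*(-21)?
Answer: -302565975806767/271857345870240 ≈ -1.1130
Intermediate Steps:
Z = 524 (Z = 104 + 420 = 524)
(U(117)/9960 - 19156/20788)/Z + 33412/(-30069) = (-1*117/9960 - 19156/20788)/524 + 33412/(-30069) = (-117*1/9960 - 19156*1/20788)*(1/524) + 33412*(-1/30069) = (-39/3320 - 4789/5197)*(1/524) - 33412/30069 = -16102163/17254040*1/524 - 33412/30069 = -16102163/9041116960 - 33412/30069 = -302565975806767/271857345870240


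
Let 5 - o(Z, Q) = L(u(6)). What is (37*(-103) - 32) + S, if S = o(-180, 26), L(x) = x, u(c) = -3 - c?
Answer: -3829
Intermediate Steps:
o(Z, Q) = 14 (o(Z, Q) = 5 - (-3 - 1*6) = 5 - (-3 - 6) = 5 - 1*(-9) = 5 + 9 = 14)
S = 14
(37*(-103) - 32) + S = (37*(-103) - 32) + 14 = (-3811 - 32) + 14 = -3843 + 14 = -3829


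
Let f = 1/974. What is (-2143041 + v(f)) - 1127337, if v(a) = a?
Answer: -3185348171/974 ≈ -3.2704e+6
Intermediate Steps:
f = 1/974 ≈ 0.0010267
(-2143041 + v(f)) - 1127337 = (-2143041 + 1/974) - 1127337 = -2087321933/974 - 1127337 = -3185348171/974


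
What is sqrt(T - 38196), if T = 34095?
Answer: I*sqrt(4101) ≈ 64.039*I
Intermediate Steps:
sqrt(T - 38196) = sqrt(34095 - 38196) = sqrt(-4101) = I*sqrt(4101)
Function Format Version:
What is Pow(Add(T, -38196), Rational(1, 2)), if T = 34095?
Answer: Mul(I, Pow(4101, Rational(1, 2))) ≈ Mul(64.039, I)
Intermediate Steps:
Pow(Add(T, -38196), Rational(1, 2)) = Pow(Add(34095, -38196), Rational(1, 2)) = Pow(-4101, Rational(1, 2)) = Mul(I, Pow(4101, Rational(1, 2)))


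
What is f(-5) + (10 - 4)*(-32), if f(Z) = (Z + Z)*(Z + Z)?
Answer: -92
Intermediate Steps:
f(Z) = 4*Z**2 (f(Z) = (2*Z)*(2*Z) = 4*Z**2)
f(-5) + (10 - 4)*(-32) = 4*(-5)**2 + (10 - 4)*(-32) = 4*25 + 6*(-32) = 100 - 192 = -92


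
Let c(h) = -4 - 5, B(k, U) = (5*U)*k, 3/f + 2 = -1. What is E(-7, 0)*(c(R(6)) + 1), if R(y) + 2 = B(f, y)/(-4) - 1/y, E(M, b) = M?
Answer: 56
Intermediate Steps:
f = -1 (f = 3/(-2 - 1) = 3/(-3) = 3*(-⅓) = -1)
B(k, U) = 5*U*k
R(y) = -2 - 1/y + 5*y/4 (R(y) = -2 + ((5*y*(-1))/(-4) - 1/y) = -2 + (-5*y*(-¼) - 1/y) = -2 + (5*y/4 - 1/y) = -2 + (-1/y + 5*y/4) = -2 - 1/y + 5*y/4)
c(h) = -9
E(-7, 0)*(c(R(6)) + 1) = -7*(-9 + 1) = -7*(-8) = 56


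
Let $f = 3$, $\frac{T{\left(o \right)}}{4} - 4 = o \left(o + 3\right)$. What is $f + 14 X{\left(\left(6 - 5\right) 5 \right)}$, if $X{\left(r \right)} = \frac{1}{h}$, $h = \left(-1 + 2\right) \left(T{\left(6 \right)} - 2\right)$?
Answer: $\frac{352}{115} \approx 3.0609$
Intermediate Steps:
$T{\left(o \right)} = 16 + 4 o \left(3 + o\right)$ ($T{\left(o \right)} = 16 + 4 o \left(o + 3\right) = 16 + 4 o \left(3 + o\right)$)
$h = 230$ ($h = \left(-1 + 2\right) \left(\left(16 + 4 \cdot 6^{2} + 12 \cdot 6\right) - 2\right) = 1 \left(\left(16 + 4 \cdot 36 + 72\right) - 2\right) = 1 \left(\left(16 + 144 + 72\right) - 2\right) = 1 \left(232 - 2\right) = 1 \cdot 230 = 230$)
$X{\left(r \right)} = \frac{1}{230}$
$f + 14 X{\left(\left(6 - 5\right) 5 \right)} = 3 + 14 \cdot \frac{1}{230} = 3 + \frac{7}{115} = \frac{352}{115}$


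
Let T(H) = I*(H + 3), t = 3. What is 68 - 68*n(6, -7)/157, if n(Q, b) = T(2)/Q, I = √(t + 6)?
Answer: 10506/157 ≈ 66.917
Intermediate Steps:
I = 3 (I = √(3 + 6) = √9 = 3)
T(H) = 9 + 3*H (T(H) = 3*(H + 3) = 3*(3 + H) = 9 + 3*H)
n(Q, b) = 15/Q (n(Q, b) = (9 + 3*2)/Q = (9 + 6)/Q = 15/Q)
68 - 68*n(6, -7)/157 = 68 - 68*15/6/157 = 68 - 68*15*(⅙)/157 = 68 - 170/157 = 10506/157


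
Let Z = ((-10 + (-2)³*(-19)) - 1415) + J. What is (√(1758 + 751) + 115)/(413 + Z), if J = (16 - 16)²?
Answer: -23/172 - √2509/860 ≈ -0.19197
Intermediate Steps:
J = 0 (J = 0² = 0)
Z = -1273 (Z = ((-10 + (-2)³*(-19)) - 1415) + 0 = ((-10 - 8*(-19)) - 1415) + 0 = ((-10 + 152) - 1415) + 0 = (142 - 1415) + 0 = -1273 + 0 = -1273)
(√(1758 + 751) + 115)/(413 + Z) = (√(1758 + 751) + 115)/(413 - 1273) = (√2509 + 115)/(-860) = (115 + √2509)*(-1/860) = -23/172 - √2509/860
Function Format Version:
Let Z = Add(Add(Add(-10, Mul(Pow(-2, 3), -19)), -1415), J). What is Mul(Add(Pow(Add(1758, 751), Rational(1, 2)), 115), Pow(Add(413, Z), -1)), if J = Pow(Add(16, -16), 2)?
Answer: Add(Rational(-23, 172), Mul(Rational(-1, 860), Pow(2509, Rational(1, 2)))) ≈ -0.19197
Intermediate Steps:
J = 0 (J = Pow(0, 2) = 0)
Z = -1273 (Z = Add(Add(Add(-10, Mul(Pow(-2, 3), -19)), -1415), 0) = Add(Add(Add(-10, Mul(-8, -19)), -1415), 0) = Add(Add(Add(-10, 152), -1415), 0) = Add(Add(142, -1415), 0) = Add(-1273, 0) = -1273)
Mul(Add(Pow(Add(1758, 751), Rational(1, 2)), 115), Pow(Add(413, Z), -1)) = Mul(Add(Pow(Add(1758, 751), Rational(1, 2)), 115), Pow(Add(413, -1273), -1)) = Mul(Add(Pow(2509, Rational(1, 2)), 115), Pow(-860, -1)) = Mul(Add(115, Pow(2509, Rational(1, 2))), Rational(-1, 860)) = Add(Rational(-23, 172), Mul(Rational(-1, 860), Pow(2509, Rational(1, 2))))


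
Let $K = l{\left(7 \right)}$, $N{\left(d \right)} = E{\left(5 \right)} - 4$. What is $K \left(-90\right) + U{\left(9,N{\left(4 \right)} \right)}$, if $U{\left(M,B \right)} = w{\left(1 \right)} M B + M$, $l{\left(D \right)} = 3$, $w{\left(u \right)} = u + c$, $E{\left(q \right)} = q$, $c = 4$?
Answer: $-216$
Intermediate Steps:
$N{\left(d \right)} = 1$ ($N{\left(d \right)} = 5 - 4 = 1$)
$w{\left(u \right)} = 4 + u$ ($w{\left(u \right)} = u + 4 = 4 + u$)
$U{\left(M,B \right)} = M + 5 B M$ ($U{\left(M,B \right)} = \left(4 + 1\right) M B + M = 5 M B + M = 5 B M + M = M + 5 B M$)
$K = 3$
$K \left(-90\right) + U{\left(9,N{\left(4 \right)} \right)} = 3 \left(-90\right) + 9 \left(1 + 5 \cdot 1\right) = -270 + 9 \left(1 + 5\right) = -270 + 9 \cdot 6 = -270 + 54 = -216$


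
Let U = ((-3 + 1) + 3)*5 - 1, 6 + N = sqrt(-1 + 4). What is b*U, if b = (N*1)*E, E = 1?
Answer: -24 + 4*sqrt(3) ≈ -17.072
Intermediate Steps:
N = -6 + sqrt(3) (N = -6 + sqrt(-1 + 4) = -6 + sqrt(3) ≈ -4.2680)
U = 4 (U = (-2 + 3)*5 - 1 = 1*5 - 1 = 5 - 1 = 4)
b = -6 + sqrt(3) (b = ((-6 + sqrt(3))*1)*1 = (-6 + sqrt(3))*1 = -6 + sqrt(3) ≈ -4.2680)
b*U = (-6 + sqrt(3))*4 = -24 + 4*sqrt(3)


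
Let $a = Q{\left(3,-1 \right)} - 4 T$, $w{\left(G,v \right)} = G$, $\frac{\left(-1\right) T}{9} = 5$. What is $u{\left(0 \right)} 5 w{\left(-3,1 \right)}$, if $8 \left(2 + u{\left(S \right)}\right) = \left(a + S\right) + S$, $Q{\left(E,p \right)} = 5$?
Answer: $- \frac{2535}{8} \approx -316.88$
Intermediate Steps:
$T = -45$ ($T = \left(-9\right) 5 = -45$)
$a = 185$ ($a = 5 - -180 = 5 + 180 = 185$)
$u{\left(S \right)} = \frac{169}{8} + \frac{S}{4}$ ($u{\left(S \right)} = -2 + \frac{\left(185 + S\right) + S}{8} = -2 + \frac{185 + 2 S}{8} = -2 + \left(\frac{185}{8} + \frac{S}{4}\right) = \frac{169}{8} + \frac{S}{4}$)
$u{\left(0 \right)} 5 w{\left(-3,1 \right)} = \left(\frac{169}{8} + \frac{1}{4} \cdot 0\right) 5 \left(-3\right) = \left(\frac{169}{8} + 0\right) 5 \left(-3\right) = \frac{169}{8} \cdot 5 \left(-3\right) = \frac{845}{8} \left(-3\right) = - \frac{2535}{8}$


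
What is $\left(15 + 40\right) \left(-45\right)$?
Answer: $-2475$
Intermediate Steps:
$\left(15 + 40\right) \left(-45\right) = 55 \left(-45\right) = -2475$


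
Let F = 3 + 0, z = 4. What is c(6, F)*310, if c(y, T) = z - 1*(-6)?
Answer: 3100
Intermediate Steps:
F = 3
c(y, T) = 10 (c(y, T) = 4 - 1*(-6) = 4 + 6 = 10)
c(6, F)*310 = 10*310 = 3100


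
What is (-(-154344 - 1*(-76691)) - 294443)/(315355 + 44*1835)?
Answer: -6194/11317 ≈ -0.54732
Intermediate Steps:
(-(-154344 - 1*(-76691)) - 294443)/(315355 + 44*1835) = (-(-154344 + 76691) - 294443)/(315355 + 80740) = (-1*(-77653) - 294443)/396095 = (77653 - 294443)*(1/396095) = -216790*1/396095 = -6194/11317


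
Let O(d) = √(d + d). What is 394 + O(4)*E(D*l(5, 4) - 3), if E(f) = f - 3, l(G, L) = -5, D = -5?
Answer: 394 + 38*√2 ≈ 447.74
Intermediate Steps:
O(d) = √2*√d (O(d) = √(2*d) = √2*√d)
E(f) = -3 + f
394 + O(4)*E(D*l(5, 4) - 3) = 394 + (√2*√4)*(-3 + (-5*(-5) - 3)) = 394 + (√2*2)*(-3 + (25 - 3)) = 394 + (2*√2)*(-3 + 22) = 394 + (2*√2)*19 = 394 + 38*√2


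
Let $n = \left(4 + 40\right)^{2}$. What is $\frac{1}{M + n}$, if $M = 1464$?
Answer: $\frac{1}{3400} \approx 0.00029412$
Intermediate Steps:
$n = 1936$ ($n = 44^{2} = 1936$)
$\frac{1}{M + n} = \frac{1}{1464 + 1936} = \frac{1}{3400}$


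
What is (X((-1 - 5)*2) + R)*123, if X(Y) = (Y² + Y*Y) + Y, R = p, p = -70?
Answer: 25338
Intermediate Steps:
R = -70
X(Y) = Y + 2*Y² (X(Y) = (Y² + Y²) + Y = 2*Y² + Y = Y + 2*Y²)
(X((-1 - 5)*2) + R)*123 = (((-1 - 5)*2)*(1 + 2*((-1 - 5)*2)) - 70)*123 = ((-6*2)*(1 + 2*(-6*2)) - 70)*123 = (-12*(1 + 2*(-12)) - 70)*123 = (-12*(1 - 24) - 70)*123 = (-12*(-23) - 70)*123 = (276 - 70)*123 = 206*123 = 25338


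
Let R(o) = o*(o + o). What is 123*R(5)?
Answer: 6150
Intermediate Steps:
R(o) = 2*o² (R(o) = o*(2*o) = 2*o²)
123*R(5) = 123*(2*5²) = 123*(2*25) = 123*50 = 6150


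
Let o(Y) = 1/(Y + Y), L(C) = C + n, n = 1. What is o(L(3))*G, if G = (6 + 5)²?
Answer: 121/8 ≈ 15.125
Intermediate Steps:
L(C) = 1 + C (L(C) = C + 1 = 1 + C)
o(Y) = 1/(2*Y)
G = 121 (G = 11² = 121)
o(L(3))*G = (1/(2*(1 + 3)))*121 = ((½)/4)*121 = ((½)*(¼))*121 = (⅛)*121 = 121/8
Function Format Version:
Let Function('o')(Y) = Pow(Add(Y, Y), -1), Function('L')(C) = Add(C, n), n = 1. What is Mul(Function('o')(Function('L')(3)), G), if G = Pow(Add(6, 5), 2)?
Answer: Rational(121, 8) ≈ 15.125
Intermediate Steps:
Function('L')(C) = Add(1, C) (Function('L')(C) = Add(C, 1) = Add(1, C))
Function('o')(Y) = Mul(Rational(1, 2), Pow(Y, -1)) (Function('o')(Y) = Pow(Mul(2, Y), -1) = Mul(Rational(1, 2), Pow(Y, -1)))
G = 121 (G = Pow(11, 2) = 121)
Mul(Function('o')(Function('L')(3)), G) = Mul(Mul(Rational(1, 2), Pow(Add(1, 3), -1)), 121) = Mul(Mul(Rational(1, 2), Pow(4, -1)), 121) = Mul(Mul(Rational(1, 2), Rational(1, 4)), 121) = Mul(Rational(1, 8), 121) = Rational(121, 8)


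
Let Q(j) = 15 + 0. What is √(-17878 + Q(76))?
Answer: I*√17863 ≈ 133.65*I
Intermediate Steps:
Q(j) = 15
√(-17878 + Q(76)) = √(-17878 + 15) = √(-17863) = I*√17863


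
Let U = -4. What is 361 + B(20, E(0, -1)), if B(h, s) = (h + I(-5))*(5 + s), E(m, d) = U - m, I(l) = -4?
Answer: 377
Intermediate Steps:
E(m, d) = -4 - m
B(h, s) = (-4 + h)*(5 + s) (B(h, s) = (h - 4)*(5 + s) = (-4 + h)*(5 + s))
361 + B(20, E(0, -1)) = 361 + (-20 - 4*(-4 - 1*0) + 5*20 + 20*(-4 - 1*0)) = 361 + (-20 - 4*(-4 + 0) + 100 + 20*(-4 + 0)) = 361 + (-20 - 4*(-4) + 100 + 20*(-4)) = 361 + (-20 + 16 + 100 - 80) = 361 + 16 = 377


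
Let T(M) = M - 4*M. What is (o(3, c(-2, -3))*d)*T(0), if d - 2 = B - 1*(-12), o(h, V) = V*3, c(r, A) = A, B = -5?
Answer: 0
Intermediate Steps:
T(M) = -3*M
o(h, V) = 3*V
d = 9 (d = 2 + (-5 - 1*(-12)) = 2 + (-5 + 12) = 2 + 7 = 9)
(o(3, c(-2, -3))*d)*T(0) = ((3*(-3))*9)*(-3*0) = -9*9*0 = -81*0 = 0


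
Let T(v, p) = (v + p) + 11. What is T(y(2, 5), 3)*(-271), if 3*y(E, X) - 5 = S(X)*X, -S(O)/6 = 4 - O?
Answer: -20867/3 ≈ -6955.7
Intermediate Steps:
S(O) = -24 + 6*O (S(O) = -6*(4 - O) = -24 + 6*O)
y(E, X) = 5/3 + X*(-24 + 6*X)/3 (y(E, X) = 5/3 + ((-24 + 6*X)*X)/3 = 5/3 + (X*(-24 + 6*X))/3 = 5/3 + X*(-24 + 6*X)/3)
T(v, p) = 11 + p + v (T(v, p) = (p + v) + 11 = 11 + p + v)
T(y(2, 5), 3)*(-271) = (11 + 3 + (5/3 + 2*5*(-4 + 5)))*(-271) = (11 + 3 + (5/3 + 2*5*1))*(-271) = (11 + 3 + (5/3 + 10))*(-271) = (11 + 3 + 35/3)*(-271) = (77/3)*(-271) = -20867/3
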